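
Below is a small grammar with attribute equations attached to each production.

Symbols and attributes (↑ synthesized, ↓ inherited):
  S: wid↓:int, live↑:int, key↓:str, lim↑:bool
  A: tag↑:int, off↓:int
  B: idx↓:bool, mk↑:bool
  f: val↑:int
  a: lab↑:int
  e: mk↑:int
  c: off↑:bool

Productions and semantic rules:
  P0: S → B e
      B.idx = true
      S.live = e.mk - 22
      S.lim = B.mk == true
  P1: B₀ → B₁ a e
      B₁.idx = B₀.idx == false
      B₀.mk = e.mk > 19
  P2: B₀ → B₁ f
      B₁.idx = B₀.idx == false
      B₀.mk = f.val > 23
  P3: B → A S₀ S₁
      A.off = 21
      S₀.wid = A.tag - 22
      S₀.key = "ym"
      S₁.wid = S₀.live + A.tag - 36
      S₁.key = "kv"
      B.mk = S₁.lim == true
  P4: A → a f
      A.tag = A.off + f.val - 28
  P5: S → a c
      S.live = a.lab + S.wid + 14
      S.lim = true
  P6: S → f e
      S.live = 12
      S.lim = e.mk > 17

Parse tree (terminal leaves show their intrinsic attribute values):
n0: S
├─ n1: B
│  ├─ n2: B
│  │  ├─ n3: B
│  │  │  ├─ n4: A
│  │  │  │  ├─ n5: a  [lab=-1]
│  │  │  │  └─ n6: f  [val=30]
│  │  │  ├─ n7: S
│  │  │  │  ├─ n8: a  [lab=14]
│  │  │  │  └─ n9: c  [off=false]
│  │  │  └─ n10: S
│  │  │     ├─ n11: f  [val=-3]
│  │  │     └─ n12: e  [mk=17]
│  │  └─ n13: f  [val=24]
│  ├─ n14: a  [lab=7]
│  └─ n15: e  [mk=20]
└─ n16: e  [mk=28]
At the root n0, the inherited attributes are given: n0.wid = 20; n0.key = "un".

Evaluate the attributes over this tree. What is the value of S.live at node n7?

1. n0.wid = 20  [given at root]
2. n0.key = "un"  [given at root]
3. n1.idx = true  [true]
4. n2.idx = false  [B₀.idx == false]
5. n3.idx = true  [B₀.idx == false]
6. n4.off = 21  [21]
7. n5.lab = -1  [terminal]
8. n6.val = 30  [terminal]
9. n4.tag = 23  [A.off + f.val - 28]
10. n7.wid = 1  [A.tag - 22]
11. n7.key = "ym"  ["ym"]
12. n8.lab = 14  [terminal]
13. n9.off = false  [terminal]
14. n7.live = 29  [a.lab + S.wid + 14]
15. n7.lim = true  [true]
16. n10.wid = 16  [S₀.live + A.tag - 36]
17. n10.key = "kv"  ["kv"]
18. n11.val = -3  [terminal]
19. n12.mk = 17  [terminal]
20. n10.live = 12  [12]
21. n10.lim = false  [e.mk > 17]
22. n3.mk = false  [S₁.lim == true]
23. n13.val = 24  [terminal]
24. n2.mk = true  [f.val > 23]
25. n14.lab = 7  [terminal]
26. n15.mk = 20  [terminal]
27. n1.mk = true  [e.mk > 19]
28. n16.mk = 28  [terminal]
29. n0.live = 6  [e.mk - 22]
30. n0.lim = true  [B.mk == true]

29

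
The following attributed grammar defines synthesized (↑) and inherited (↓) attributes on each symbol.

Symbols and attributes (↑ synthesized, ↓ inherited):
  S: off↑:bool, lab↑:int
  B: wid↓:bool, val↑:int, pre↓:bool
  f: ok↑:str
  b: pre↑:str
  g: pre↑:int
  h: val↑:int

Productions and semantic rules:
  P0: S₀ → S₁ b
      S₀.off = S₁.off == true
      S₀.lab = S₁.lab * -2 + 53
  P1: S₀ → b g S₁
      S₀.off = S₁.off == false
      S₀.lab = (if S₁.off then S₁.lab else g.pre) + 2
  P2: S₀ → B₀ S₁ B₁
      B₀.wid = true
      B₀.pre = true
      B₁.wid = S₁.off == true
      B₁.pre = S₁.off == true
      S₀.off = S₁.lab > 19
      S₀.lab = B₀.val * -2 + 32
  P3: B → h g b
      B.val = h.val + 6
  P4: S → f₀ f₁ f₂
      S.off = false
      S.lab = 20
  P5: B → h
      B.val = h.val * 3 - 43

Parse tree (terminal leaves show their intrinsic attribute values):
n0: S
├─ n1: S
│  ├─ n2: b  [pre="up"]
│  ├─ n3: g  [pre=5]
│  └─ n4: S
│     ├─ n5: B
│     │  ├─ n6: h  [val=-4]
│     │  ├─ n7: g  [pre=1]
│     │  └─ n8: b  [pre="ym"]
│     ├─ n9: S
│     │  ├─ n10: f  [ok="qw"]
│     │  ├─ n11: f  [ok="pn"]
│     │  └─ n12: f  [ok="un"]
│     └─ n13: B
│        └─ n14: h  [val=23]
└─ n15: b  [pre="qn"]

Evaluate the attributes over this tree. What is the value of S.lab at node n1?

30

1. n2.pre = "up"  [terminal]
2. n3.pre = 5  [terminal]
3. n5.wid = true  [true]
4. n5.pre = true  [true]
5. n6.val = -4  [terminal]
6. n7.pre = 1  [terminal]
7. n8.pre = "ym"  [terminal]
8. n5.val = 2  [h.val + 6]
9. n10.ok = "qw"  [terminal]
10. n11.ok = "pn"  [terminal]
11. n12.ok = "un"  [terminal]
12. n9.off = false  [false]
13. n9.lab = 20  [20]
14. n13.wid = false  [S₁.off == true]
15. n13.pre = false  [S₁.off == true]
16. n14.val = 23  [terminal]
17. n13.val = 26  [h.val * 3 - 43]
18. n4.off = true  [S₁.lab > 19]
19. n4.lab = 28  [B₀.val * -2 + 32]
20. n1.off = false  [S₁.off == false]
21. n1.lab = 30  [(if S₁.off then S₁.lab else g.pre) + 2]
22. n15.pre = "qn"  [terminal]
23. n0.off = false  [S₁.off == true]
24. n0.lab = -7  [S₁.lab * -2 + 53]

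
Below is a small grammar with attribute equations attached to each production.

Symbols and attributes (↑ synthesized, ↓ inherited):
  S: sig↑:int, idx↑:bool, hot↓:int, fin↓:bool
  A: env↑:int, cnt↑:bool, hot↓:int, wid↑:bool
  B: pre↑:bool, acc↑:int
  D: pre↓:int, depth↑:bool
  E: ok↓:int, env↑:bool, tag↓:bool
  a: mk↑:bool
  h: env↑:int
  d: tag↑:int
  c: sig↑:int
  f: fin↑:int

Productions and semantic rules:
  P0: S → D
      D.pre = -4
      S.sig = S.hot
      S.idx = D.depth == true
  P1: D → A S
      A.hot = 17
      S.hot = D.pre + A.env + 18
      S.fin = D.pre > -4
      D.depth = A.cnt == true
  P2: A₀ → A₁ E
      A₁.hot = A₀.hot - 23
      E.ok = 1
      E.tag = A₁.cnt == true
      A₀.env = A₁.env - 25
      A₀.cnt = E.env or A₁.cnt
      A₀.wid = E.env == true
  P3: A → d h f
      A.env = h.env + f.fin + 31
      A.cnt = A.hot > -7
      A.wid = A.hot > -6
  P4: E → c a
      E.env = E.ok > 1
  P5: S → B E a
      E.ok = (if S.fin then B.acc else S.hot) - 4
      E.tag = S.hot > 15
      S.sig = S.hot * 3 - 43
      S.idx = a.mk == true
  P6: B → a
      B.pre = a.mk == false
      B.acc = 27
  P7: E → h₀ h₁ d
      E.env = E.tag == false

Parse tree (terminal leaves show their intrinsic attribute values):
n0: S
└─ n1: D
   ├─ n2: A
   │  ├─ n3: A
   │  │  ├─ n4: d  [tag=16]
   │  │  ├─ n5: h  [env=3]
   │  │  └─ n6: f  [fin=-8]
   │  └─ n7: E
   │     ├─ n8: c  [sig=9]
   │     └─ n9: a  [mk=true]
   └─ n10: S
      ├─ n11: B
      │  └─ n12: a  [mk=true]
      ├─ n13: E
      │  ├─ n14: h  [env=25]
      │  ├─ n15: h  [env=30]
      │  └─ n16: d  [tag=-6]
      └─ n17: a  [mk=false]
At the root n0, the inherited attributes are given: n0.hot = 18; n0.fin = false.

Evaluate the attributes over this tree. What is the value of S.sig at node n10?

2

1. n0.hot = 18  [given at root]
2. n0.fin = false  [given at root]
3. n1.pre = -4  [-4]
4. n2.hot = 17  [17]
5. n3.hot = -6  [A₀.hot - 23]
6. n4.tag = 16  [terminal]
7. n5.env = 3  [terminal]
8. n6.fin = -8  [terminal]
9. n3.env = 26  [h.env + f.fin + 31]
10. n3.cnt = true  [A.hot > -7]
11. n3.wid = false  [A.hot > -6]
12. n7.ok = 1  [1]
13. n7.tag = true  [A₁.cnt == true]
14. n8.sig = 9  [terminal]
15. n9.mk = true  [terminal]
16. n7.env = false  [E.ok > 1]
17. n2.env = 1  [A₁.env - 25]
18. n2.cnt = true  [E.env or A₁.cnt]
19. n2.wid = false  [E.env == true]
20. n10.hot = 15  [D.pre + A.env + 18]
21. n10.fin = false  [D.pre > -4]
22. n12.mk = true  [terminal]
23. n11.pre = false  [a.mk == false]
24. n11.acc = 27  [27]
25. n13.ok = 11  [(if S.fin then B.acc else S.hot) - 4]
26. n13.tag = false  [S.hot > 15]
27. n14.env = 25  [terminal]
28. n15.env = 30  [terminal]
29. n16.tag = -6  [terminal]
30. n13.env = true  [E.tag == false]
31. n17.mk = false  [terminal]
32. n10.sig = 2  [S.hot * 3 - 43]
33. n10.idx = false  [a.mk == true]
34. n1.depth = true  [A.cnt == true]
35. n0.sig = 18  [S.hot]
36. n0.idx = true  [D.depth == true]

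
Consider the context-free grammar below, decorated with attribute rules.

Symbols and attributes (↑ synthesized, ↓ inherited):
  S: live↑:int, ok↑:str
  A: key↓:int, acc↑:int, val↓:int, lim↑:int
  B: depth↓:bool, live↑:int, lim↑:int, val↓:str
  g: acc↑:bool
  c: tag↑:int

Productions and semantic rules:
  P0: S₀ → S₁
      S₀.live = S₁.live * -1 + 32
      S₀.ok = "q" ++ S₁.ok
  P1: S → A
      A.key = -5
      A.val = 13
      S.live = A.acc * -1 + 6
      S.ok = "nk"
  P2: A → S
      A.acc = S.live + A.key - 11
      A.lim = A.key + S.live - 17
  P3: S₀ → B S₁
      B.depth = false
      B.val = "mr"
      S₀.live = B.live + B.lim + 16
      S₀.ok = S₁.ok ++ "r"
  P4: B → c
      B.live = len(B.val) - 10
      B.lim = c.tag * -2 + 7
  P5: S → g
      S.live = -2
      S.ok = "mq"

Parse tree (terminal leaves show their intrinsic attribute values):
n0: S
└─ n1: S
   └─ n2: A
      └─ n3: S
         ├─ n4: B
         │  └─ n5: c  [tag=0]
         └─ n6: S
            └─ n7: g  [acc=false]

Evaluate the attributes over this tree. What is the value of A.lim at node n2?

-7

1. n2.key = -5  [-5]
2. n2.val = 13  [13]
3. n4.depth = false  [false]
4. n4.val = "mr"  ["mr"]
5. n5.tag = 0  [terminal]
6. n4.live = -8  [len(B.val) - 10]
7. n4.lim = 7  [c.tag * -2 + 7]
8. n7.acc = false  [terminal]
9. n6.live = -2  [-2]
10. n6.ok = "mq"  ["mq"]
11. n3.live = 15  [B.live + B.lim + 16]
12. n3.ok = "mqr"  [S₁.ok ++ "r"]
13. n2.acc = -1  [S.live + A.key - 11]
14. n2.lim = -7  [A.key + S.live - 17]
15. n1.live = 7  [A.acc * -1 + 6]
16. n1.ok = "nk"  ["nk"]
17. n0.live = 25  [S₁.live * -1 + 32]
18. n0.ok = "qnk"  ["q" ++ S₁.ok]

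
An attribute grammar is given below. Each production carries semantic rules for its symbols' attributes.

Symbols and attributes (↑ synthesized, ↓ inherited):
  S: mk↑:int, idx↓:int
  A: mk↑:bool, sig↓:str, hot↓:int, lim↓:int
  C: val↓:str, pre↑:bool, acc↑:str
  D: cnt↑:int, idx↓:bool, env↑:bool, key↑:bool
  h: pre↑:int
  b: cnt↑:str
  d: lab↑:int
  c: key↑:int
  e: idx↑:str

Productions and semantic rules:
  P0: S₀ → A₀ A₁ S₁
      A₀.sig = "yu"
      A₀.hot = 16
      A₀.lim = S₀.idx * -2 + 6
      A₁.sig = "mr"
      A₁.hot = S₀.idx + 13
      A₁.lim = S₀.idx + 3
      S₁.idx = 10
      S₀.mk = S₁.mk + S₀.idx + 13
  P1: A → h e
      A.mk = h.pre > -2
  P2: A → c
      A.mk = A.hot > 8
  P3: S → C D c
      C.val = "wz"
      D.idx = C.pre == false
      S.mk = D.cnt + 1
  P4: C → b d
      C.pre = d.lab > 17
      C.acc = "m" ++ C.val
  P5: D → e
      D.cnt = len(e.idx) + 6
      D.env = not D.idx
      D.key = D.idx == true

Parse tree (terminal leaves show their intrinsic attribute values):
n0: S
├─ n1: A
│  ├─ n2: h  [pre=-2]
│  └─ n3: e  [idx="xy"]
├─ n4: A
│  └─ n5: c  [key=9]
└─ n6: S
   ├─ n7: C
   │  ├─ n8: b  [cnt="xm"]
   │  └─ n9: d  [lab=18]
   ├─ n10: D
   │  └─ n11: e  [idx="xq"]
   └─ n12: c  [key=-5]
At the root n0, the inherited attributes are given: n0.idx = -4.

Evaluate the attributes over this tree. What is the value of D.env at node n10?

true

1. n0.idx = -4  [given at root]
2. n1.sig = "yu"  ["yu"]
3. n1.hot = 16  [16]
4. n1.lim = 14  [S₀.idx * -2 + 6]
5. n2.pre = -2  [terminal]
6. n3.idx = "xy"  [terminal]
7. n1.mk = false  [h.pre > -2]
8. n4.sig = "mr"  ["mr"]
9. n4.hot = 9  [S₀.idx + 13]
10. n4.lim = -1  [S₀.idx + 3]
11. n5.key = 9  [terminal]
12. n4.mk = true  [A.hot > 8]
13. n6.idx = 10  [10]
14. n7.val = "wz"  ["wz"]
15. n8.cnt = "xm"  [terminal]
16. n9.lab = 18  [terminal]
17. n7.pre = true  [d.lab > 17]
18. n7.acc = "mwz"  ["m" ++ C.val]
19. n10.idx = false  [C.pre == false]
20. n11.idx = "xq"  [terminal]
21. n10.cnt = 8  [len(e.idx) + 6]
22. n10.env = true  [not D.idx]
23. n10.key = false  [D.idx == true]
24. n12.key = -5  [terminal]
25. n6.mk = 9  [D.cnt + 1]
26. n0.mk = 18  [S₁.mk + S₀.idx + 13]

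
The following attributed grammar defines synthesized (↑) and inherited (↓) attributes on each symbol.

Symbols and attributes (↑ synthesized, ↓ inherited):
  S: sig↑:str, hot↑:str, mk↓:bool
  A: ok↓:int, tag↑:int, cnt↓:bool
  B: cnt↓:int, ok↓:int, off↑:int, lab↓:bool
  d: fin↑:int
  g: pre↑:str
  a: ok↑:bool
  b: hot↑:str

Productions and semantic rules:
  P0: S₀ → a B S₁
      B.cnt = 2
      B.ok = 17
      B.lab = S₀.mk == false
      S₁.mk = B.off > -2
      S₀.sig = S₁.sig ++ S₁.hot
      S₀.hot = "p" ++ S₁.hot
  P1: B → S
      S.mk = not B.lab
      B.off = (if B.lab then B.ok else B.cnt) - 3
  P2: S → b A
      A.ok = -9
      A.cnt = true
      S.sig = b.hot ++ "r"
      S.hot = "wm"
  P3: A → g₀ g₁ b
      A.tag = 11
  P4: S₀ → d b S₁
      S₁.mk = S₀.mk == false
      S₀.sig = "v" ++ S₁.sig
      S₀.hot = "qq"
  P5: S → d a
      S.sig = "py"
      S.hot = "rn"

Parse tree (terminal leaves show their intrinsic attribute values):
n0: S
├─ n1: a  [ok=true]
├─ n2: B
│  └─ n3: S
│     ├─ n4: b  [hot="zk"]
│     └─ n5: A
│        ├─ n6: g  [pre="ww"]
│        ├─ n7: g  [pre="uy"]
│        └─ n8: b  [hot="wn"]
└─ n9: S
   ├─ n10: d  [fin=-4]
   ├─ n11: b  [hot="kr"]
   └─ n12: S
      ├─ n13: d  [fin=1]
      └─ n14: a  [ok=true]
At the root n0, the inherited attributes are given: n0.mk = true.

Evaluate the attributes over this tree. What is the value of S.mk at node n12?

1. n0.mk = true  [given at root]
2. n1.ok = true  [terminal]
3. n2.cnt = 2  [2]
4. n2.ok = 17  [17]
5. n2.lab = false  [S₀.mk == false]
6. n3.mk = true  [not B.lab]
7. n4.hot = "zk"  [terminal]
8. n5.ok = -9  [-9]
9. n5.cnt = true  [true]
10. n6.pre = "ww"  [terminal]
11. n7.pre = "uy"  [terminal]
12. n8.hot = "wn"  [terminal]
13. n5.tag = 11  [11]
14. n3.sig = "zkr"  [b.hot ++ "r"]
15. n3.hot = "wm"  ["wm"]
16. n2.off = -1  [(if B.lab then B.ok else B.cnt) - 3]
17. n9.mk = true  [B.off > -2]
18. n10.fin = -4  [terminal]
19. n11.hot = "kr"  [terminal]
20. n12.mk = false  [S₀.mk == false]
21. n13.fin = 1  [terminal]
22. n14.ok = true  [terminal]
23. n12.sig = "py"  ["py"]
24. n12.hot = "rn"  ["rn"]
25. n9.sig = "vpy"  ["v" ++ S₁.sig]
26. n9.hot = "qq"  ["qq"]
27. n0.sig = "vpyqq"  [S₁.sig ++ S₁.hot]
28. n0.hot = "pqq"  ["p" ++ S₁.hot]

false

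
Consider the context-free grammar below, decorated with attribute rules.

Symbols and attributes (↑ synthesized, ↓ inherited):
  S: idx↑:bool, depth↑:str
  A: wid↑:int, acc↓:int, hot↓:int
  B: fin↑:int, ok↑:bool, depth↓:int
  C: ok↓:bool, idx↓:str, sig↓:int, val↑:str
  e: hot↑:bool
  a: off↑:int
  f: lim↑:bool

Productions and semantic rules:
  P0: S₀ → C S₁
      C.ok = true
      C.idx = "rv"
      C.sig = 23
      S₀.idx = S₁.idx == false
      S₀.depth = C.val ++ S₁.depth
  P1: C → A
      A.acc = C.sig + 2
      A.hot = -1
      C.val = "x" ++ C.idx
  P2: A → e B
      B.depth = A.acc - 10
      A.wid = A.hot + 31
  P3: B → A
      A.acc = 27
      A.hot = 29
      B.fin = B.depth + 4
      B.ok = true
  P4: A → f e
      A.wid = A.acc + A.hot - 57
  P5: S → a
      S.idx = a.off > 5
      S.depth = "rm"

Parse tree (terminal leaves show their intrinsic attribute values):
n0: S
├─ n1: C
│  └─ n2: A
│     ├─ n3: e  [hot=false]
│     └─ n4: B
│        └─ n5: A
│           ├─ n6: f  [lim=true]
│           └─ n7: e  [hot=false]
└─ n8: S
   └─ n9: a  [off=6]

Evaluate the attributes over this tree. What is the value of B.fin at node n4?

19

1. n1.ok = true  [true]
2. n1.idx = "rv"  ["rv"]
3. n1.sig = 23  [23]
4. n2.acc = 25  [C.sig + 2]
5. n2.hot = -1  [-1]
6. n3.hot = false  [terminal]
7. n4.depth = 15  [A.acc - 10]
8. n5.acc = 27  [27]
9. n5.hot = 29  [29]
10. n6.lim = true  [terminal]
11. n7.hot = false  [terminal]
12. n5.wid = -1  [A.acc + A.hot - 57]
13. n4.fin = 19  [B.depth + 4]
14. n4.ok = true  [true]
15. n2.wid = 30  [A.hot + 31]
16. n1.val = "xrv"  ["x" ++ C.idx]
17. n9.off = 6  [terminal]
18. n8.idx = true  [a.off > 5]
19. n8.depth = "rm"  ["rm"]
20. n0.idx = false  [S₁.idx == false]
21. n0.depth = "xrvrm"  [C.val ++ S₁.depth]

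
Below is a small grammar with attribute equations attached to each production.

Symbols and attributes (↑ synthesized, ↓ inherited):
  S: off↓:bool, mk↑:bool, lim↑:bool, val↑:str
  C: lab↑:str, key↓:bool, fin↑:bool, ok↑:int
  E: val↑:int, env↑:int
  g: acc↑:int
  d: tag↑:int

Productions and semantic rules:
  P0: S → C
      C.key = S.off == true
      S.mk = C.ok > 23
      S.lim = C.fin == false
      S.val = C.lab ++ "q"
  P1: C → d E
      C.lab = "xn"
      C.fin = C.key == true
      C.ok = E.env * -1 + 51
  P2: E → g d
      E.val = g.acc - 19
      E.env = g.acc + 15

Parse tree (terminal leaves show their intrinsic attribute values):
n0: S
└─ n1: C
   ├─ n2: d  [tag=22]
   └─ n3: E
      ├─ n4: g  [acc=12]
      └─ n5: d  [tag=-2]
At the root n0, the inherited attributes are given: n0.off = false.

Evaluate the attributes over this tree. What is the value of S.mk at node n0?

true

1. n0.off = false  [given at root]
2. n1.key = false  [S.off == true]
3. n2.tag = 22  [terminal]
4. n4.acc = 12  [terminal]
5. n5.tag = -2  [terminal]
6. n3.val = -7  [g.acc - 19]
7. n3.env = 27  [g.acc + 15]
8. n1.lab = "xn"  ["xn"]
9. n1.fin = false  [C.key == true]
10. n1.ok = 24  [E.env * -1 + 51]
11. n0.mk = true  [C.ok > 23]
12. n0.lim = true  [C.fin == false]
13. n0.val = "xnq"  [C.lab ++ "q"]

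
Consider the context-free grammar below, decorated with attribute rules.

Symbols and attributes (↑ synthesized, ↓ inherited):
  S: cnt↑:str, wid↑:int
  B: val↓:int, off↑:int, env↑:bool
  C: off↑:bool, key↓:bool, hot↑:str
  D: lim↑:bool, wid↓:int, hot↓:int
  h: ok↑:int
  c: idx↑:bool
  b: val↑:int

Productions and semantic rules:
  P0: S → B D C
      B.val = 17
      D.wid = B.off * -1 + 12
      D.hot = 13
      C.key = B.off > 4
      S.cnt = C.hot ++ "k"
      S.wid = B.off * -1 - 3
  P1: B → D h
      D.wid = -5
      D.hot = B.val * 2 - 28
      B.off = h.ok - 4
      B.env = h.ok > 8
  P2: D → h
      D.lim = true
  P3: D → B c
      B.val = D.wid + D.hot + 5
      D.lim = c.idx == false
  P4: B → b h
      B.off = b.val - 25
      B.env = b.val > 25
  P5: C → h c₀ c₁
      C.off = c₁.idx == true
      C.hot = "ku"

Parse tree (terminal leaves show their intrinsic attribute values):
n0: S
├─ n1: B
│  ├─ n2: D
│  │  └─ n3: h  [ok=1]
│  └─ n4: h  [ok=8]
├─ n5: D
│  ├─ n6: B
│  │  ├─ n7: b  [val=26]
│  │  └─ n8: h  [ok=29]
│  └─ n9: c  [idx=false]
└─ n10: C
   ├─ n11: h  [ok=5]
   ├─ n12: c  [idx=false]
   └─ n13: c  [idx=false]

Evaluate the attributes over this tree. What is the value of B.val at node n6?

1. n1.val = 17  [17]
2. n2.wid = -5  [-5]
3. n2.hot = 6  [B.val * 2 - 28]
4. n3.ok = 1  [terminal]
5. n2.lim = true  [true]
6. n4.ok = 8  [terminal]
7. n1.off = 4  [h.ok - 4]
8. n1.env = false  [h.ok > 8]
9. n5.wid = 8  [B.off * -1 + 12]
10. n5.hot = 13  [13]
11. n6.val = 26  [D.wid + D.hot + 5]
12. n7.val = 26  [terminal]
13. n8.ok = 29  [terminal]
14. n6.off = 1  [b.val - 25]
15. n6.env = true  [b.val > 25]
16. n9.idx = false  [terminal]
17. n5.lim = true  [c.idx == false]
18. n10.key = false  [B.off > 4]
19. n11.ok = 5  [terminal]
20. n12.idx = false  [terminal]
21. n13.idx = false  [terminal]
22. n10.off = false  [c₁.idx == true]
23. n10.hot = "ku"  ["ku"]
24. n0.cnt = "kuk"  [C.hot ++ "k"]
25. n0.wid = -7  [B.off * -1 - 3]

26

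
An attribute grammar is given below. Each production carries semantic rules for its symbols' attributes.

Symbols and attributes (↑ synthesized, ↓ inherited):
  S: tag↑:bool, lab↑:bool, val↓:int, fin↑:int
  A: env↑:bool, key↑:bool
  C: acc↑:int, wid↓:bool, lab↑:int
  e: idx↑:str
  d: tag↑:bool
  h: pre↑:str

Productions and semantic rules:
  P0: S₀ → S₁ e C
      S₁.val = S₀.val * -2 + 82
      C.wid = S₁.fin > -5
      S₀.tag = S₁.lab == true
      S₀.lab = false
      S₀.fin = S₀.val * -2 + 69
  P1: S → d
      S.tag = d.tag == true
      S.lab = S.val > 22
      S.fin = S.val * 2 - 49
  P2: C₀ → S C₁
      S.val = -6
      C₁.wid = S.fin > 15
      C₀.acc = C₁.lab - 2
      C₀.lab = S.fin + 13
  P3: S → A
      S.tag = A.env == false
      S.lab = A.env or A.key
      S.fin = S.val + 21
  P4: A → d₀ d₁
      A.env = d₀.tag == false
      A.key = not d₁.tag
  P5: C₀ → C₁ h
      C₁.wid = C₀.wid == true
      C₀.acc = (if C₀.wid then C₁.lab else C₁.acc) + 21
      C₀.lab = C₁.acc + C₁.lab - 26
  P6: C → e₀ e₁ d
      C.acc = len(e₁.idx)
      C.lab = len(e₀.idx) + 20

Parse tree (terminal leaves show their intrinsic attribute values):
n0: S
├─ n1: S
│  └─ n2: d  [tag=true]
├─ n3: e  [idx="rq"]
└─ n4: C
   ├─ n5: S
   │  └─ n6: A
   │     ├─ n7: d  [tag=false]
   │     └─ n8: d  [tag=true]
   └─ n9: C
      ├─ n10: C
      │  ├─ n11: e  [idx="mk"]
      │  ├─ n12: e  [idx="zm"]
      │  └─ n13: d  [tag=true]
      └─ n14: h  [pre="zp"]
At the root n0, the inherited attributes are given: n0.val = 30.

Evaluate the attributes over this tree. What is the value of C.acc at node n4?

-4

1. n0.val = 30  [given at root]
2. n1.val = 22  [S₀.val * -2 + 82]
3. n2.tag = true  [terminal]
4. n1.tag = true  [d.tag == true]
5. n1.lab = false  [S.val > 22]
6. n1.fin = -5  [S.val * 2 - 49]
7. n3.idx = "rq"  [terminal]
8. n4.wid = false  [S₁.fin > -5]
9. n5.val = -6  [-6]
10. n7.tag = false  [terminal]
11. n8.tag = true  [terminal]
12. n6.env = true  [d₀.tag == false]
13. n6.key = false  [not d₁.tag]
14. n5.tag = false  [A.env == false]
15. n5.lab = true  [A.env or A.key]
16. n5.fin = 15  [S.val + 21]
17. n9.wid = false  [S.fin > 15]
18. n10.wid = false  [C₀.wid == true]
19. n11.idx = "mk"  [terminal]
20. n12.idx = "zm"  [terminal]
21. n13.tag = true  [terminal]
22. n10.acc = 2  [len(e₁.idx)]
23. n10.lab = 22  [len(e₀.idx) + 20]
24. n14.pre = "zp"  [terminal]
25. n9.acc = 23  [(if C₀.wid then C₁.lab else C₁.acc) + 21]
26. n9.lab = -2  [C₁.acc + C₁.lab - 26]
27. n4.acc = -4  [C₁.lab - 2]
28. n4.lab = 28  [S.fin + 13]
29. n0.tag = false  [S₁.lab == true]
30. n0.lab = false  [false]
31. n0.fin = 9  [S₀.val * -2 + 69]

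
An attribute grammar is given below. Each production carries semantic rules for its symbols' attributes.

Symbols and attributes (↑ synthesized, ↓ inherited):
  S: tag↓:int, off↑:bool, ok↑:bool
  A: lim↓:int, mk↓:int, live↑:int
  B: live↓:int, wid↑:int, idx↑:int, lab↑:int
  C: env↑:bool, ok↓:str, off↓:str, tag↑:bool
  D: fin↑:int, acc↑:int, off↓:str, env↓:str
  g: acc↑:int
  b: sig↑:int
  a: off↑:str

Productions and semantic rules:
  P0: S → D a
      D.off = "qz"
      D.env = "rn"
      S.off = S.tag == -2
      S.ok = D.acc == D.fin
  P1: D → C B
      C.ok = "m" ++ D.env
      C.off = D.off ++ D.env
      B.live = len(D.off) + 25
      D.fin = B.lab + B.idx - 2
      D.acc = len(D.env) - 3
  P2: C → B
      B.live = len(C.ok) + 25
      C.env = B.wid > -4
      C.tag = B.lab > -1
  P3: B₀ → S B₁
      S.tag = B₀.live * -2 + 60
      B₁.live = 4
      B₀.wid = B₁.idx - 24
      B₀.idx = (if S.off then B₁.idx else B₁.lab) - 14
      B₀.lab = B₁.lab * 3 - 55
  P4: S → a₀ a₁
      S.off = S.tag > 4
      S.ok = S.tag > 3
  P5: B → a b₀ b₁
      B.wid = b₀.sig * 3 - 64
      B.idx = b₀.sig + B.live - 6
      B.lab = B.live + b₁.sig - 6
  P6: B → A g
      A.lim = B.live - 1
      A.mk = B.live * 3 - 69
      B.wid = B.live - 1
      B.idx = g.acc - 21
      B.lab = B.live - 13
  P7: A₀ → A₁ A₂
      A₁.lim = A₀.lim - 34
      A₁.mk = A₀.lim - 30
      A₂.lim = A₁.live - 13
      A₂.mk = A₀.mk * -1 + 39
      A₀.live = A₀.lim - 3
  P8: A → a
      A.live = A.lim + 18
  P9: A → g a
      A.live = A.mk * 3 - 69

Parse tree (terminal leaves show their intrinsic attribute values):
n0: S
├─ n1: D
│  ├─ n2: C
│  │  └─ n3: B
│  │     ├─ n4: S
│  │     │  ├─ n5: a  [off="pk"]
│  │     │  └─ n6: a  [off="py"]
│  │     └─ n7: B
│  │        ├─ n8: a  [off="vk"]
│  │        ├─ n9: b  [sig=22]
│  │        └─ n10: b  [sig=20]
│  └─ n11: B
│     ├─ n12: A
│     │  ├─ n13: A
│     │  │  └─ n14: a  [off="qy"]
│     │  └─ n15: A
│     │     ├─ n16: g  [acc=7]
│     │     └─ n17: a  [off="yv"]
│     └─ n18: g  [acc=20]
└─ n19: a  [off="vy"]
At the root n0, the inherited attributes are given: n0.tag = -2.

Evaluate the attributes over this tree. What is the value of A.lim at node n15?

-3

1. n0.tag = -2  [given at root]
2. n1.off = "qz"  ["qz"]
3. n1.env = "rn"  ["rn"]
4. n2.ok = "mrn"  ["m" ++ D.env]
5. n2.off = "qzrn"  [D.off ++ D.env]
6. n3.live = 28  [len(C.ok) + 25]
7. n4.tag = 4  [B₀.live * -2 + 60]
8. n5.off = "pk"  [terminal]
9. n6.off = "py"  [terminal]
10. n4.off = false  [S.tag > 4]
11. n4.ok = true  [S.tag > 3]
12. n7.live = 4  [4]
13. n8.off = "vk"  [terminal]
14. n9.sig = 22  [terminal]
15. n10.sig = 20  [terminal]
16. n7.wid = 2  [b₀.sig * 3 - 64]
17. n7.idx = 20  [b₀.sig + B.live - 6]
18. n7.lab = 18  [B.live + b₁.sig - 6]
19. n3.wid = -4  [B₁.idx - 24]
20. n3.idx = 4  [(if S.off then B₁.idx else B₁.lab) - 14]
21. n3.lab = -1  [B₁.lab * 3 - 55]
22. n2.env = false  [B.wid > -4]
23. n2.tag = false  [B.lab > -1]
24. n11.live = 27  [len(D.off) + 25]
25. n12.lim = 26  [B.live - 1]
26. n12.mk = 12  [B.live * 3 - 69]
27. n13.lim = -8  [A₀.lim - 34]
28. n13.mk = -4  [A₀.lim - 30]
29. n14.off = "qy"  [terminal]
30. n13.live = 10  [A.lim + 18]
31. n15.lim = -3  [A₁.live - 13]
32. n15.mk = 27  [A₀.mk * -1 + 39]
33. n16.acc = 7  [terminal]
34. n17.off = "yv"  [terminal]
35. n15.live = 12  [A.mk * 3 - 69]
36. n12.live = 23  [A₀.lim - 3]
37. n18.acc = 20  [terminal]
38. n11.wid = 26  [B.live - 1]
39. n11.idx = -1  [g.acc - 21]
40. n11.lab = 14  [B.live - 13]
41. n1.fin = 11  [B.lab + B.idx - 2]
42. n1.acc = -1  [len(D.env) - 3]
43. n19.off = "vy"  [terminal]
44. n0.off = true  [S.tag == -2]
45. n0.ok = false  [D.acc == D.fin]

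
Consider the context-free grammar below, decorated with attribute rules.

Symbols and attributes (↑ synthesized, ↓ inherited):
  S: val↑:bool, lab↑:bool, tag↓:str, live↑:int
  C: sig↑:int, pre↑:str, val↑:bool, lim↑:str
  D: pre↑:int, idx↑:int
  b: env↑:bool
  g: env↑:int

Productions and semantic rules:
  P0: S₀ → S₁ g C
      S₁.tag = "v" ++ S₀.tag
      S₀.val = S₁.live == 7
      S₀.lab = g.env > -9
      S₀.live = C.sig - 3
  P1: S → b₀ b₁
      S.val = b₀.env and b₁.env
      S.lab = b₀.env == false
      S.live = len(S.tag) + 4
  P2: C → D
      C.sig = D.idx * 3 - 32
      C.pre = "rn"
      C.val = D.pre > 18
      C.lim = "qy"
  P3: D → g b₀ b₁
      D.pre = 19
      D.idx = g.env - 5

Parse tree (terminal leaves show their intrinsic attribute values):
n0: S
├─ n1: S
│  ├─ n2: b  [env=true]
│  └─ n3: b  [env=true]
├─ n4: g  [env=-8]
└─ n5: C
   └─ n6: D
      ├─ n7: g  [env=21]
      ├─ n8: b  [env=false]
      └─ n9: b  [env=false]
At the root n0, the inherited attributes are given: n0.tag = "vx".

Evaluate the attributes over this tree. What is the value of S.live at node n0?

1. n0.tag = "vx"  [given at root]
2. n1.tag = "vvx"  ["v" ++ S₀.tag]
3. n2.env = true  [terminal]
4. n3.env = true  [terminal]
5. n1.val = true  [b₀.env and b₁.env]
6. n1.lab = false  [b₀.env == false]
7. n1.live = 7  [len(S.tag) + 4]
8. n4.env = -8  [terminal]
9. n7.env = 21  [terminal]
10. n8.env = false  [terminal]
11. n9.env = false  [terminal]
12. n6.pre = 19  [19]
13. n6.idx = 16  [g.env - 5]
14. n5.sig = 16  [D.idx * 3 - 32]
15. n5.pre = "rn"  ["rn"]
16. n5.val = true  [D.pre > 18]
17. n5.lim = "qy"  ["qy"]
18. n0.val = true  [S₁.live == 7]
19. n0.lab = true  [g.env > -9]
20. n0.live = 13  [C.sig - 3]

13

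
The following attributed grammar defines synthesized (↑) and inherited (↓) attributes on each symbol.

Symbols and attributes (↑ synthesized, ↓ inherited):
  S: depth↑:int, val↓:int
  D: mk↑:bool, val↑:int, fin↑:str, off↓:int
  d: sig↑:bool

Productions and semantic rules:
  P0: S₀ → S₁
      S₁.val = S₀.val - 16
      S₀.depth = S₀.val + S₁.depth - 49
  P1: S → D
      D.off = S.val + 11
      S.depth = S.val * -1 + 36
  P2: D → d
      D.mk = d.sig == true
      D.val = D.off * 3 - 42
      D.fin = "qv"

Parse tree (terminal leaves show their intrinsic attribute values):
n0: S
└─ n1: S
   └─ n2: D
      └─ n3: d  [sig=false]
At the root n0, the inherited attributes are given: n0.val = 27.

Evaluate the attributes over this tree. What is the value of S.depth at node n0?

3

1. n0.val = 27  [given at root]
2. n1.val = 11  [S₀.val - 16]
3. n2.off = 22  [S.val + 11]
4. n3.sig = false  [terminal]
5. n2.mk = false  [d.sig == true]
6. n2.val = 24  [D.off * 3 - 42]
7. n2.fin = "qv"  ["qv"]
8. n1.depth = 25  [S.val * -1 + 36]
9. n0.depth = 3  [S₀.val + S₁.depth - 49]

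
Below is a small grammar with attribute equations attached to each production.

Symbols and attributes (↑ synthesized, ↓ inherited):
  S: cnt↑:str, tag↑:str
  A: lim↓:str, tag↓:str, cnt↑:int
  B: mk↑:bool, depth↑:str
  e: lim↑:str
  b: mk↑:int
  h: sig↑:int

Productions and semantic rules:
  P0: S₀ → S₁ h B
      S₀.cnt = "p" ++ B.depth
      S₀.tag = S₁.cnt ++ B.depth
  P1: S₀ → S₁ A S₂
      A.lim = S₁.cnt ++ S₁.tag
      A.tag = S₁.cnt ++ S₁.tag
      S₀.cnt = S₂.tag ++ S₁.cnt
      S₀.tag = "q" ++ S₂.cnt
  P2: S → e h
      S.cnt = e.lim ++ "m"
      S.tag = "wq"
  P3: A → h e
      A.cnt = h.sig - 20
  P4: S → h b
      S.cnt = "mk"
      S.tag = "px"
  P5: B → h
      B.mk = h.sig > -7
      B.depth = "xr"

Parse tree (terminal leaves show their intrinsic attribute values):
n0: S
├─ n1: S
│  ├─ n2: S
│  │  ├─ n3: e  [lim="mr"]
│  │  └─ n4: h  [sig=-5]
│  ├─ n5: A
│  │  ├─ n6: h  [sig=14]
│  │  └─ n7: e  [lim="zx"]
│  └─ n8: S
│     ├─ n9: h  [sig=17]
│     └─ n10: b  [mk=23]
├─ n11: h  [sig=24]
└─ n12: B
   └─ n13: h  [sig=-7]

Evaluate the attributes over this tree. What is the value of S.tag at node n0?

"pxmrmxr"

1. n3.lim = "mr"  [terminal]
2. n4.sig = -5  [terminal]
3. n2.cnt = "mrm"  [e.lim ++ "m"]
4. n2.tag = "wq"  ["wq"]
5. n5.lim = "mrmwq"  [S₁.cnt ++ S₁.tag]
6. n5.tag = "mrmwq"  [S₁.cnt ++ S₁.tag]
7. n6.sig = 14  [terminal]
8. n7.lim = "zx"  [terminal]
9. n5.cnt = -6  [h.sig - 20]
10. n9.sig = 17  [terminal]
11. n10.mk = 23  [terminal]
12. n8.cnt = "mk"  ["mk"]
13. n8.tag = "px"  ["px"]
14. n1.cnt = "pxmrm"  [S₂.tag ++ S₁.cnt]
15. n1.tag = "qmk"  ["q" ++ S₂.cnt]
16. n11.sig = 24  [terminal]
17. n13.sig = -7  [terminal]
18. n12.mk = false  [h.sig > -7]
19. n12.depth = "xr"  ["xr"]
20. n0.cnt = "pxr"  ["p" ++ B.depth]
21. n0.tag = "pxmrmxr"  [S₁.cnt ++ B.depth]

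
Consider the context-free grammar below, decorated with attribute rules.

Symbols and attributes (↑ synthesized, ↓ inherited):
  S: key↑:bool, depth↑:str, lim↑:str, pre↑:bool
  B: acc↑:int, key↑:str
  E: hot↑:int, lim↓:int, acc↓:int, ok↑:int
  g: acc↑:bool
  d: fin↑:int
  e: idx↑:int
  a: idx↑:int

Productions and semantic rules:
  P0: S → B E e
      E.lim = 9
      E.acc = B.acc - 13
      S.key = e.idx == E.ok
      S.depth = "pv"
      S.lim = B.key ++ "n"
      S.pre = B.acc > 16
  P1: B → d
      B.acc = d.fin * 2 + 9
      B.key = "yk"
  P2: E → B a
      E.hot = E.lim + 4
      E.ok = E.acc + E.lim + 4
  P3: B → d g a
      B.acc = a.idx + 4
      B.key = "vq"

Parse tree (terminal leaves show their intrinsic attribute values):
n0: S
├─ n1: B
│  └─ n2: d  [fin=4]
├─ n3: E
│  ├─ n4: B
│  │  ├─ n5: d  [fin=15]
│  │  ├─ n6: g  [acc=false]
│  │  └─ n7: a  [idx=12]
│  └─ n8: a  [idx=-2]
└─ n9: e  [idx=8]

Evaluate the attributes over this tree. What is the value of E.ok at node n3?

17

1. n2.fin = 4  [terminal]
2. n1.acc = 17  [d.fin * 2 + 9]
3. n1.key = "yk"  ["yk"]
4. n3.lim = 9  [9]
5. n3.acc = 4  [B.acc - 13]
6. n5.fin = 15  [terminal]
7. n6.acc = false  [terminal]
8. n7.idx = 12  [terminal]
9. n4.acc = 16  [a.idx + 4]
10. n4.key = "vq"  ["vq"]
11. n8.idx = -2  [terminal]
12. n3.hot = 13  [E.lim + 4]
13. n3.ok = 17  [E.acc + E.lim + 4]
14. n9.idx = 8  [terminal]
15. n0.key = false  [e.idx == E.ok]
16. n0.depth = "pv"  ["pv"]
17. n0.lim = "ykn"  [B.key ++ "n"]
18. n0.pre = true  [B.acc > 16]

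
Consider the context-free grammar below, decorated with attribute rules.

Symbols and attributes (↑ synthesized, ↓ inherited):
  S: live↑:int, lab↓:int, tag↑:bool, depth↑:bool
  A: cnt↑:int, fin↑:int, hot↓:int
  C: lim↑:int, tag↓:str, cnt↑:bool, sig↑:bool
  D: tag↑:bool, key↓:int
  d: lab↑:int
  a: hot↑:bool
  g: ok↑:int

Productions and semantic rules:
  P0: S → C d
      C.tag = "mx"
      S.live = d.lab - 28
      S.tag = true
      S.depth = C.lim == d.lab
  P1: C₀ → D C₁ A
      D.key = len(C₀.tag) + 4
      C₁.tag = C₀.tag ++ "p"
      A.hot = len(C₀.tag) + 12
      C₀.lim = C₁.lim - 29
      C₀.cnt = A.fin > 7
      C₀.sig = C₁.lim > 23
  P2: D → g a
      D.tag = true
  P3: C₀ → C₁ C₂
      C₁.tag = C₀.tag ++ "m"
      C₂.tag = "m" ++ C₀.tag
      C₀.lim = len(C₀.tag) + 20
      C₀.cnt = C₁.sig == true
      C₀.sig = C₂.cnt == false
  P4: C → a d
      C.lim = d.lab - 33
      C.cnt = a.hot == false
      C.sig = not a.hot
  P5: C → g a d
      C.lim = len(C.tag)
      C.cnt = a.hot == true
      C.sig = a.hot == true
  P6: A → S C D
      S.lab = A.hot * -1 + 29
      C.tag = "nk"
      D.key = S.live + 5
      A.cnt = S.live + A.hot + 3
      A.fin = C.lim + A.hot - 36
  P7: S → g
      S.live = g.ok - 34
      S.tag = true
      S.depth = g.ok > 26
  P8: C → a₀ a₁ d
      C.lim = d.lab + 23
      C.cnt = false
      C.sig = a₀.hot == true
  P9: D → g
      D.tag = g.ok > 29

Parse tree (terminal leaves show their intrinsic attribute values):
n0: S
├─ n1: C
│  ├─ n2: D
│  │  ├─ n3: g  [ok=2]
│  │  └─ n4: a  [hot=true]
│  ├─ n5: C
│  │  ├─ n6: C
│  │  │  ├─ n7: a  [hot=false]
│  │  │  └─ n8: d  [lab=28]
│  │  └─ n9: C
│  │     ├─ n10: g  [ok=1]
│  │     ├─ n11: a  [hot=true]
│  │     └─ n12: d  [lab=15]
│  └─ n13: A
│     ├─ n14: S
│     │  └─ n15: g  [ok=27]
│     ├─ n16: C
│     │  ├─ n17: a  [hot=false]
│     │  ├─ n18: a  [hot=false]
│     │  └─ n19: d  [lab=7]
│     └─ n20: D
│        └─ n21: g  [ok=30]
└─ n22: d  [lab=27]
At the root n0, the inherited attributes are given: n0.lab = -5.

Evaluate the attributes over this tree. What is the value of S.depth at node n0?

false

1. n0.lab = -5  [given at root]
2. n1.tag = "mx"  ["mx"]
3. n2.key = 6  [len(C₀.tag) + 4]
4. n3.ok = 2  [terminal]
5. n4.hot = true  [terminal]
6. n2.tag = true  [true]
7. n5.tag = "mxp"  [C₀.tag ++ "p"]
8. n6.tag = "mxpm"  [C₀.tag ++ "m"]
9. n7.hot = false  [terminal]
10. n8.lab = 28  [terminal]
11. n6.lim = -5  [d.lab - 33]
12. n6.cnt = true  [a.hot == false]
13. n6.sig = true  [not a.hot]
14. n9.tag = "mmxp"  ["m" ++ C₀.tag]
15. n10.ok = 1  [terminal]
16. n11.hot = true  [terminal]
17. n12.lab = 15  [terminal]
18. n9.lim = 4  [len(C.tag)]
19. n9.cnt = true  [a.hot == true]
20. n9.sig = true  [a.hot == true]
21. n5.lim = 23  [len(C₀.tag) + 20]
22. n5.cnt = true  [C₁.sig == true]
23. n5.sig = false  [C₂.cnt == false]
24. n13.hot = 14  [len(C₀.tag) + 12]
25. n14.lab = 15  [A.hot * -1 + 29]
26. n15.ok = 27  [terminal]
27. n14.live = -7  [g.ok - 34]
28. n14.tag = true  [true]
29. n14.depth = true  [g.ok > 26]
30. n16.tag = "nk"  ["nk"]
31. n17.hot = false  [terminal]
32. n18.hot = false  [terminal]
33. n19.lab = 7  [terminal]
34. n16.lim = 30  [d.lab + 23]
35. n16.cnt = false  [false]
36. n16.sig = false  [a₀.hot == true]
37. n20.key = -2  [S.live + 5]
38. n21.ok = 30  [terminal]
39. n20.tag = true  [g.ok > 29]
40. n13.cnt = 10  [S.live + A.hot + 3]
41. n13.fin = 8  [C.lim + A.hot - 36]
42. n1.lim = -6  [C₁.lim - 29]
43. n1.cnt = true  [A.fin > 7]
44. n1.sig = false  [C₁.lim > 23]
45. n22.lab = 27  [terminal]
46. n0.live = -1  [d.lab - 28]
47. n0.tag = true  [true]
48. n0.depth = false  [C.lim == d.lab]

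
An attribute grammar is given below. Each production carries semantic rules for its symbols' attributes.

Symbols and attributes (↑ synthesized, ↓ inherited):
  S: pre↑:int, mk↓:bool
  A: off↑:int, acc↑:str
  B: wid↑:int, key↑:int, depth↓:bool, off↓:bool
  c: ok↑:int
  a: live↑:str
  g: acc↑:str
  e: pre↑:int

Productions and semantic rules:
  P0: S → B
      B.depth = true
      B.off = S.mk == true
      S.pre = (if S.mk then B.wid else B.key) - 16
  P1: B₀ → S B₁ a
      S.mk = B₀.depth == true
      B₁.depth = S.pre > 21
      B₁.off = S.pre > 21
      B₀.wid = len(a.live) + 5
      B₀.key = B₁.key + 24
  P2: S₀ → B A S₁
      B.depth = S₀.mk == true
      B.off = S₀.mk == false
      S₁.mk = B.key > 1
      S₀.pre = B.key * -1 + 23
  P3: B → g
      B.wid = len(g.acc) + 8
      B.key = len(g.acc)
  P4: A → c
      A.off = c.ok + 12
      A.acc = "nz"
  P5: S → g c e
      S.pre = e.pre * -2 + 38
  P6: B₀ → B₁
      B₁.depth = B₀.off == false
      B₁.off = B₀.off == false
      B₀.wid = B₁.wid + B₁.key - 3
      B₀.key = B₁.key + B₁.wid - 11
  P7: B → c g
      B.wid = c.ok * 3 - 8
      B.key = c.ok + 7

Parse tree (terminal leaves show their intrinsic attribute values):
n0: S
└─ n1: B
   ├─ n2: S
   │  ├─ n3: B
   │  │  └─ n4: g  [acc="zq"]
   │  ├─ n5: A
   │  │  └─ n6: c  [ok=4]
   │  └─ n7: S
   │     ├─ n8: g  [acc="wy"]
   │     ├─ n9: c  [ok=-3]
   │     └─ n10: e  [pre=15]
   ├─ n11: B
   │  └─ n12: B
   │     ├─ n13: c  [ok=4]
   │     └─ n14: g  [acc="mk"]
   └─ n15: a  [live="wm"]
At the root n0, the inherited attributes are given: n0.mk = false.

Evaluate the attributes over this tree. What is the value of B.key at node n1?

1. n0.mk = false  [given at root]
2. n1.depth = true  [true]
3. n1.off = false  [S.mk == true]
4. n2.mk = true  [B₀.depth == true]
5. n3.depth = true  [S₀.mk == true]
6. n3.off = false  [S₀.mk == false]
7. n4.acc = "zq"  [terminal]
8. n3.wid = 10  [len(g.acc) + 8]
9. n3.key = 2  [len(g.acc)]
10. n6.ok = 4  [terminal]
11. n5.off = 16  [c.ok + 12]
12. n5.acc = "nz"  ["nz"]
13. n7.mk = true  [B.key > 1]
14. n8.acc = "wy"  [terminal]
15. n9.ok = -3  [terminal]
16. n10.pre = 15  [terminal]
17. n7.pre = 8  [e.pre * -2 + 38]
18. n2.pre = 21  [B.key * -1 + 23]
19. n11.depth = false  [S.pre > 21]
20. n11.off = false  [S.pre > 21]
21. n12.depth = true  [B₀.off == false]
22. n12.off = true  [B₀.off == false]
23. n13.ok = 4  [terminal]
24. n14.acc = "mk"  [terminal]
25. n12.wid = 4  [c.ok * 3 - 8]
26. n12.key = 11  [c.ok + 7]
27. n11.wid = 12  [B₁.wid + B₁.key - 3]
28. n11.key = 4  [B₁.key + B₁.wid - 11]
29. n15.live = "wm"  [terminal]
30. n1.wid = 7  [len(a.live) + 5]
31. n1.key = 28  [B₁.key + 24]
32. n0.pre = 12  [(if S.mk then B.wid else B.key) - 16]

28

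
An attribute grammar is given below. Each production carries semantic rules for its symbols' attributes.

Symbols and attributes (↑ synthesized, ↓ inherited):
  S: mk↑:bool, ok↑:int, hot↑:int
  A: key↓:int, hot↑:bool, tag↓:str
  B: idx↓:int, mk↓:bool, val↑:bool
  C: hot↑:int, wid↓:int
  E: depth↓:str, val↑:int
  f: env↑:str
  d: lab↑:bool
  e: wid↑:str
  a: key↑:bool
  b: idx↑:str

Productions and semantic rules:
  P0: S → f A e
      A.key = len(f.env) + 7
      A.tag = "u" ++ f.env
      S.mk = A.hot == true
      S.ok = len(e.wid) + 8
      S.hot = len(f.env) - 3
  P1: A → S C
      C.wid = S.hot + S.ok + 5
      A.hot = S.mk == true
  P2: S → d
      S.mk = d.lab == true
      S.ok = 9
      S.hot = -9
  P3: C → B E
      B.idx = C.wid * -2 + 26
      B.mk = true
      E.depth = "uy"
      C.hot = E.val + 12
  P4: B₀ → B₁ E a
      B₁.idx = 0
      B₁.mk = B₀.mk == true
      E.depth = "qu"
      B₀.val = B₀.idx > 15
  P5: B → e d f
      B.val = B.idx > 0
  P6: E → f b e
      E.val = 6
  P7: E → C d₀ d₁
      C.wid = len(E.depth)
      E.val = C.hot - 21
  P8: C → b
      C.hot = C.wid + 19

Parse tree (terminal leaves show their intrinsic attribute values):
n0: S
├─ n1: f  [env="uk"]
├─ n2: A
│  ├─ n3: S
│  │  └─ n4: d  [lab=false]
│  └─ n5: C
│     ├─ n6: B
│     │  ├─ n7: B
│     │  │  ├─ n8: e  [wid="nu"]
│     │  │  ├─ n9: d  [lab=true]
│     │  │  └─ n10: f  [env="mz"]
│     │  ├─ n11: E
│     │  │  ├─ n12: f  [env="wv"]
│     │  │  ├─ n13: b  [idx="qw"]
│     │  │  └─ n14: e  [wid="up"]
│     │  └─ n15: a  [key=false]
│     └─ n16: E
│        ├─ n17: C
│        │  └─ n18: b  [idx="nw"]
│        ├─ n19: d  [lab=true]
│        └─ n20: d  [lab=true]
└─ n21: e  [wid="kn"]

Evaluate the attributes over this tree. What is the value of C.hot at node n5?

1. n1.env = "uk"  [terminal]
2. n2.key = 9  [len(f.env) + 7]
3. n2.tag = "uuk"  ["u" ++ f.env]
4. n4.lab = false  [terminal]
5. n3.mk = false  [d.lab == true]
6. n3.ok = 9  [9]
7. n3.hot = -9  [-9]
8. n5.wid = 5  [S.hot + S.ok + 5]
9. n6.idx = 16  [C.wid * -2 + 26]
10. n6.mk = true  [true]
11. n7.idx = 0  [0]
12. n7.mk = true  [B₀.mk == true]
13. n8.wid = "nu"  [terminal]
14. n9.lab = true  [terminal]
15. n10.env = "mz"  [terminal]
16. n7.val = false  [B.idx > 0]
17. n11.depth = "qu"  ["qu"]
18. n12.env = "wv"  [terminal]
19. n13.idx = "qw"  [terminal]
20. n14.wid = "up"  [terminal]
21. n11.val = 6  [6]
22. n15.key = false  [terminal]
23. n6.val = true  [B₀.idx > 15]
24. n16.depth = "uy"  ["uy"]
25. n17.wid = 2  [len(E.depth)]
26. n18.idx = "nw"  [terminal]
27. n17.hot = 21  [C.wid + 19]
28. n19.lab = true  [terminal]
29. n20.lab = true  [terminal]
30. n16.val = 0  [C.hot - 21]
31. n5.hot = 12  [E.val + 12]
32. n2.hot = false  [S.mk == true]
33. n21.wid = "kn"  [terminal]
34. n0.mk = false  [A.hot == true]
35. n0.ok = 10  [len(e.wid) + 8]
36. n0.hot = -1  [len(f.env) - 3]

12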